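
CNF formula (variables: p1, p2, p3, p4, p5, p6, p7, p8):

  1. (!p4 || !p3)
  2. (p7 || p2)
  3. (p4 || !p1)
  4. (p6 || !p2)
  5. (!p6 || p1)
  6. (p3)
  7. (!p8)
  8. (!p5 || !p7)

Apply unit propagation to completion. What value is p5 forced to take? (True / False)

(p3) stands alone — p3 = True.
(!p3 || !p4) with p3 = True leaves only !p4, so p4 = False.
In (!p1 || p4), p4 is now false; !p1 must hold, so p1 = False.
(p1 || !p6) with p1 = False leaves only !p6, so p6 = False.
From (!p2 || p6) and p6 = False: p2 = False.
In (p7 || p2), p2 is now false; p7 must hold, so p7 = True.
(!p8) is a unit clause: p8 = False.
From (!p5 || !p7) and p7 = True: p5 = False.

False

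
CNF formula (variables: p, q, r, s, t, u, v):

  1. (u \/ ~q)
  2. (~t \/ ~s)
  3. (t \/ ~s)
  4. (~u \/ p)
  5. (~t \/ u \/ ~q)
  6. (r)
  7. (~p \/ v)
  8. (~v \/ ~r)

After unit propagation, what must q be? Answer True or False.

(r) is a unit clause: r = True.
From (~r \/ ~v) and r = True: v = False.
In (v \/ ~p), v is now false; ~p must hold, so p = False.
In (p \/ ~u), p is now false; ~u must hold, so u = False.
(u \/ ~q) with u = False leaves only ~q, so q = False.

False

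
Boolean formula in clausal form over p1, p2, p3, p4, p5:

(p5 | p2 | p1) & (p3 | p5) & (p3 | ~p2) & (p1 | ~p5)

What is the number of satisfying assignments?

12

Case analysis on p5 and p1:
  p5=T, p1=T: p4 free; 3 ways for (p2,p3) × 2^1 = 6.
  p5=T, p1=F: a clause becomes empty — 0.
  p5=F, p1=T: remaining (p2,p3,p4) ∈ {(F,T,F); (F,T,T); (T,T,F); (T,T,T)} — 4.
  p5=F, p1=F: remaining (p2,p3,p4) ∈ {(T,T,F); (T,T,T)} — 2.
Total: 6 + 0 + 4 + 2 = 12.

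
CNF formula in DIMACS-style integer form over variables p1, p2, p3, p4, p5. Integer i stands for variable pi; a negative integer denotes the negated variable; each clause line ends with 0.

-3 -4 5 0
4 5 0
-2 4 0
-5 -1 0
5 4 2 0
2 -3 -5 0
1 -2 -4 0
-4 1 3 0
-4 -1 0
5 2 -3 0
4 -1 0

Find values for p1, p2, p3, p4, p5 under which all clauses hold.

p1=False, p2=False, p3=False, p4=False, p5=True

Set p1 = False and propagate.
Try p2 = False.
Try p3 = False.
  then p4 is forced to False.
  then p5 is forced to True.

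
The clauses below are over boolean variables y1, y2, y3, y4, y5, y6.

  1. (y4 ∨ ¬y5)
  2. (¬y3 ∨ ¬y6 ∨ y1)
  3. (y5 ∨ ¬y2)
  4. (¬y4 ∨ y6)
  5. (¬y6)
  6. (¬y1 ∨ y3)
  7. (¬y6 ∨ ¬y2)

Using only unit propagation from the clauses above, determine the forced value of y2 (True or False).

False

(¬y6) stands alone — y6 = False.
(¬y4 ∨ y6): since y6 = False, the clause reduces to (¬y4). y4 = False.
(¬y5 ∨ y4): since y4 = False, the clause reduces to (¬y5). y5 = False.
(y5 ∨ ¬y2) with y5 = False leaves only ¬y2, so y2 = False.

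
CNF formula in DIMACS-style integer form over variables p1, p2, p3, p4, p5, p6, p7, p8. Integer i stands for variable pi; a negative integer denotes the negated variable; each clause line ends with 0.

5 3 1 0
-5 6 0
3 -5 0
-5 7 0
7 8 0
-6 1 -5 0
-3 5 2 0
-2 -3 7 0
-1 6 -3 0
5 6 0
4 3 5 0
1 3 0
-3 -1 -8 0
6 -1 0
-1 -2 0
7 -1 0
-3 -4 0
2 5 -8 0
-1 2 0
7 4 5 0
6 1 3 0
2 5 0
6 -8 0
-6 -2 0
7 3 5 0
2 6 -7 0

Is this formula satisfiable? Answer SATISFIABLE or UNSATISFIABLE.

UNSATISFIABLE

p5 = True:
  propagation gives p6=True, p3=True, p7=True, p1=True; an empty clause results — contradiction.
p5 = False:
  propagation gives p6=True, p2=True; an empty clause results — contradiction.
Every branch closes, so no satisfying assignment exists.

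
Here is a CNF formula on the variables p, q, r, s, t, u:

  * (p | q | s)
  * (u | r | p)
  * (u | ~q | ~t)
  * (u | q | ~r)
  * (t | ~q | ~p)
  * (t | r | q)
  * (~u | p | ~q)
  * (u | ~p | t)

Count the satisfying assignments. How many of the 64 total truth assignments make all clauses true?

17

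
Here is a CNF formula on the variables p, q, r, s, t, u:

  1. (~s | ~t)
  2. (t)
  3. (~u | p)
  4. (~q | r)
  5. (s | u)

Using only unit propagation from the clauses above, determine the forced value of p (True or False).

True

(t) is a unit clause: t = True.
In (~s | ~t), ~t is now false; ~s must hold, so s = False.
(s | u): since s = False, the clause reduces to (u). u = True.
In (~u | p), ~u is now false; p must hold, so p = True.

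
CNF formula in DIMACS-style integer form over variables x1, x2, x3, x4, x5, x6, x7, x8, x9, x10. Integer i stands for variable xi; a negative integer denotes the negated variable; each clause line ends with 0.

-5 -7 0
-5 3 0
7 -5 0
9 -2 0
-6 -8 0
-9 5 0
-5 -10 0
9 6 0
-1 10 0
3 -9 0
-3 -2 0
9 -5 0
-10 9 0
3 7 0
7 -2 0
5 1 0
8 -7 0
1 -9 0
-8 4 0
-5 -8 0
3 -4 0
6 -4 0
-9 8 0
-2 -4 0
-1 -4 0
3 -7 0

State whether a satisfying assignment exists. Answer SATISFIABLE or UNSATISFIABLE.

UNSATISFIABLE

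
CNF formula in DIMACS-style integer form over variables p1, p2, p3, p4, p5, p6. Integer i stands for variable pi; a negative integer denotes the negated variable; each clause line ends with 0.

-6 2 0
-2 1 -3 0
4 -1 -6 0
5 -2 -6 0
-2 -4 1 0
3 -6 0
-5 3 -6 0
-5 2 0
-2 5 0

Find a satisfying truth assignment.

p1=True, p2=False, p3=True, p4=False, p5=False, p6=False

p6 occurs only negated in the remaining clauses — set p6 = False.
Set p1 = True and propagate.
For the remaining variables, p2 = False, p3 = True, p4 = False, p5 = False works.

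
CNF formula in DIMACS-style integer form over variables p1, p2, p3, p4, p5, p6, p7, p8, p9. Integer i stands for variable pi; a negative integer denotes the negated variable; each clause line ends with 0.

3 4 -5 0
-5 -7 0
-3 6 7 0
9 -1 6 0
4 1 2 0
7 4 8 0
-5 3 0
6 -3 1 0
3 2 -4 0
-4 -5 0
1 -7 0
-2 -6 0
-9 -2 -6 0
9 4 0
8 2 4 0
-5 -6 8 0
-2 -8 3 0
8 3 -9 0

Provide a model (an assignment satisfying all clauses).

p1=True, p2=False, p3=True, p4=True, p5=False, p6=True, p7=False, p8=True, p9=False

Check each clause:
  1. (¬p5 ∨ p4 ∨ p3) — p3 is true.
  2. (¬p7 ∨ ¬p5) — ¬p7 is true.
  3. (p7 ∨ p6 ∨ ¬p3) — p6 is true.
  4. (p9 ∨ p6 ∨ ¬p1) — p6 is true.
  5. (p2 ∨ p1 ∨ p4) — p1 is true.
  6. (p8 ∨ p7 ∨ p4) — p8 is true.
  7. (¬p5 ∨ p3) — p3 is true.
  8. (p1 ∨ ¬p3 ∨ p6) — p1 is true.
  9. (¬p4 ∨ p3 ∨ p2) — p3 is true.
  10. (¬p4 ∨ ¬p5) — ¬p5 is true.
  11. (¬p7 ∨ p1) — ¬p7 is true.
  12. (¬p2 ∨ ¬p6) — ¬p2 is true.
  13. (¬p6 ∨ ¬p2 ∨ ¬p9) — ¬p2 is true.
  14. (p9 ∨ p4) — p4 is true.
  15. (p8 ∨ p2 ∨ p4) — p8 is true.
  16. (p8 ∨ ¬p5 ∨ ¬p6) — p8 is true.
  17. (p3 ∨ ¬p8 ∨ ¬p2) — p3 is true.
  18. (¬p9 ∨ p3 ∨ p8) — p8 is true.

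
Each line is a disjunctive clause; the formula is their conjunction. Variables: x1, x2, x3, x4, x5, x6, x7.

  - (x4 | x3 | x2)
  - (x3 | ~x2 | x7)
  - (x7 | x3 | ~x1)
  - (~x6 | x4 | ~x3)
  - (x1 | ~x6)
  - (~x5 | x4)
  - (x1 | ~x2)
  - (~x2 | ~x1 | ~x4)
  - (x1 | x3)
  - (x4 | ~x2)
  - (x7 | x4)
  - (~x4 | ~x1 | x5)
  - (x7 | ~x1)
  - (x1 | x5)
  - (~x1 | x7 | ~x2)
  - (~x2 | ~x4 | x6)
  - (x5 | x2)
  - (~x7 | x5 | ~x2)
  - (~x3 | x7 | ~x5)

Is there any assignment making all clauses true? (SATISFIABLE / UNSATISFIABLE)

Set x1 = False and propagate.
  then x6 is forced to False.
  then x2 is forced to False.
  then x3 is forced to True.
  then x5 is forced to True.
  then x4 is forced to True.
  then x7 is forced to True.
Every clause has at least one true literal under this assignment.
So x1 = False, x2 = False, x3 = True, x4 = True, x5 = True, x6 = False, x7 = True is a satisfying assignment.

SATISFIABLE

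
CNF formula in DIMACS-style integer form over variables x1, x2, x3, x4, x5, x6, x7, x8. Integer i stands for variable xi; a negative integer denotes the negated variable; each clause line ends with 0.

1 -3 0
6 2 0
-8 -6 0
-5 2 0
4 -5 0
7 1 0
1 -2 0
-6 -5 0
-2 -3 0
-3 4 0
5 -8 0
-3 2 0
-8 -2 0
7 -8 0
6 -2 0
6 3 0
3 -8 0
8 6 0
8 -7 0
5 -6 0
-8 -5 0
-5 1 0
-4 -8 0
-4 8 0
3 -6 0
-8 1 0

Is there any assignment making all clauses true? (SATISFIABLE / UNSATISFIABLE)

x8 = True:
  propagation gives x6=False, x2=True; an empty clause results — contradiction.
x8 = False:
  propagation gives x6=True, x5=False; an empty clause results — contradiction.
Every branch closes, so no satisfying assignment exists.

UNSATISFIABLE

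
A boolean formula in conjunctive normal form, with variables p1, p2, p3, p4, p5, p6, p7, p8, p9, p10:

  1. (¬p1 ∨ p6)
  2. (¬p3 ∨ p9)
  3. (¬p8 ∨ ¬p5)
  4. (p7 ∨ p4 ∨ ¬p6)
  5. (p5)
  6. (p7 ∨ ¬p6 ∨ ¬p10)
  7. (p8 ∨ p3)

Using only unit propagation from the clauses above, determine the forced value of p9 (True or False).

(p5) is a unit clause: p5 = True.
(¬p5 ∨ ¬p8) with p5 = True leaves only ¬p8, so p8 = False.
From (p8 ∨ p3) and p8 = False: p3 = True.
(p9 ∨ ¬p3): since p3 = True, the clause reduces to (p9). p9 = True.

True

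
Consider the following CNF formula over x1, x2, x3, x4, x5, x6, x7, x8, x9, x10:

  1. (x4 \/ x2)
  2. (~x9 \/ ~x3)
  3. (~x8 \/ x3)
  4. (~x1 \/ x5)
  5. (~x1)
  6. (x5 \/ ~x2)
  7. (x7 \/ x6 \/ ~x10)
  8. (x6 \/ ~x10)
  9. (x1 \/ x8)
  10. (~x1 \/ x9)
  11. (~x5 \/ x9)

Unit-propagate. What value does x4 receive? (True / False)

(~x1) is a unit clause: x1 = False.
From (x8 \/ x1) and x1 = False: x8 = True.
In (~x8 \/ x3), ~x8 is now false; x3 must hold, so x3 = True.
(~x3 \/ ~x9) with x3 = True leaves only ~x9, so x9 = False.
In (~x5 \/ x9), x9 is now false; ~x5 must hold, so x5 = False.
(x5 \/ ~x2): since x5 = False, the clause reduces to (~x2). x2 = False.
In (x4 \/ x2), x2 is now false; x4 must hold, so x4 = True.

True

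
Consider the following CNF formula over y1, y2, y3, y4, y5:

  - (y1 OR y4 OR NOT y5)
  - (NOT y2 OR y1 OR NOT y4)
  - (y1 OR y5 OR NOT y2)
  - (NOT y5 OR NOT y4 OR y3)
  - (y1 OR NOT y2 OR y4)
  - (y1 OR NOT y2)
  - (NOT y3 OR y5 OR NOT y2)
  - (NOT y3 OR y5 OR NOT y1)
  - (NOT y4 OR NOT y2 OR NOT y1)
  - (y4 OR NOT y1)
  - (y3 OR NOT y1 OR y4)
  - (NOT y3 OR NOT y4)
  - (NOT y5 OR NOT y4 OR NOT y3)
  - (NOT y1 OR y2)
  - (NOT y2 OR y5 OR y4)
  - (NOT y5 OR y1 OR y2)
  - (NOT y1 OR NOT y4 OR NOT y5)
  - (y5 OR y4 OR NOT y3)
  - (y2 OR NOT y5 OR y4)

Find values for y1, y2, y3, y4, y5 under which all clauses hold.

y1 = False  y2 = False  y3 = False  y4 = False  y5 = False

Check each clause:
  1. (y4 OR NOT y5 OR y1) — NOT y5 is true.
  2. (y1 OR NOT y2 OR NOT y4) — NOT y4 is true.
  3. (y1 OR y5 OR NOT y2) — NOT y2 is true.
  4. (NOT y4 OR y3 OR NOT y5) — NOT y5 is true.
  5. (y4 OR y1 OR NOT y2) — NOT y2 is true.
  6. (y1 OR NOT y2) — NOT y2 is true.
  7. (NOT y2 OR y5 OR NOT y3) — NOT y3 is true.
  8. (NOT y1 OR y5 OR NOT y3) — NOT y3 is true.
  9. (NOT y2 OR NOT y4 OR NOT y1) — NOT y4 is true.
  10. (NOT y1 OR y4) — NOT y1 is true.
  11. (y4 OR y3 OR NOT y1) — NOT y1 is true.
  12. (NOT y4 OR NOT y3) — NOT y4 is true.
  13. (NOT y5 OR NOT y4 OR NOT y3) — NOT y5 is true.
  14. (NOT y1 OR y2) — NOT y1 is true.
  15. (y5 OR y4 OR NOT y2) — NOT y2 is true.
  16. (y2 OR NOT y5 OR y1) — NOT y5 is true.
  17. (NOT y1 OR NOT y4 OR NOT y5) — NOT y5 is true.
  18. (NOT y3 OR y4 OR y5) — NOT y3 is true.
  19. (y4 OR NOT y5 OR y2) — NOT y5 is true.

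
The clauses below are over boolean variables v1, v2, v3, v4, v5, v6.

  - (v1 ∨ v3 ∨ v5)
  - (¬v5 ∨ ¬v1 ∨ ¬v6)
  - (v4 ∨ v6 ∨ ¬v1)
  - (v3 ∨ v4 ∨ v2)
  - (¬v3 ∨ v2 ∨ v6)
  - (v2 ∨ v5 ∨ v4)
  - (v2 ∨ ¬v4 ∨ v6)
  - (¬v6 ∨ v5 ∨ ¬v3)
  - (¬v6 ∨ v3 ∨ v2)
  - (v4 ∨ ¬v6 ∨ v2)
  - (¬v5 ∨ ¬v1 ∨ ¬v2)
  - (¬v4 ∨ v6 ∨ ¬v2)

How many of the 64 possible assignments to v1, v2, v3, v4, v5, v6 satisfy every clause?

10

Case analysis on v2 and v6:
  v2=1, v6=1: v4 free; 3 ways for (v1,v3,v5) × 2^1 = 6.
  v2=1, v6=0: remaining (v1,v3,v4,v5) ∈ {(0,0,0,1); (0,1,0,0); (0,1,0,1)} — 3.
  v2=0, v6=1: remaining (v1,v3,v4,v5) ∈ {(0,1,1,1)} — 1.
  v2=0, v6=0: a clause becomes empty — 0.
Total: 6 + 3 + 1 + 0 = 10.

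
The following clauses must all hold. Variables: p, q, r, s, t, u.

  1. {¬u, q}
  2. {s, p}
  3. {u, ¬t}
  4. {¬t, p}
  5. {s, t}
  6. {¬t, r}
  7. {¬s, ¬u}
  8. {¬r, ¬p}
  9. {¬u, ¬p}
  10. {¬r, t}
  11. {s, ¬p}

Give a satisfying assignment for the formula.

Pure literal: q appears only positively; assign q = True.
Try p = True.
  then r is forced to False.
  then t is forced to False.
  then s is forced to True.
  then u is forced to False.
Check each clause:
  1. {q, ¬u} — ¬u is true.
  2. {p, s} — p is true.
  3. {¬t, u} — ¬t is true.
  4. {p, ¬t} — p is true.
  5. {s, t} — s is true.
  6. {r, ¬t} — ¬t is true.
  7. {¬u, ¬s} — ¬u is true.
  8. {¬r, ¬p} — ¬r is true.
  9. {¬u, ¬p} — ¬u is true.
  10. {t, ¬r} — ¬r is true.
  11. {s, ¬p} — s is true.

p=T  q=T  r=F  s=T  t=F  u=F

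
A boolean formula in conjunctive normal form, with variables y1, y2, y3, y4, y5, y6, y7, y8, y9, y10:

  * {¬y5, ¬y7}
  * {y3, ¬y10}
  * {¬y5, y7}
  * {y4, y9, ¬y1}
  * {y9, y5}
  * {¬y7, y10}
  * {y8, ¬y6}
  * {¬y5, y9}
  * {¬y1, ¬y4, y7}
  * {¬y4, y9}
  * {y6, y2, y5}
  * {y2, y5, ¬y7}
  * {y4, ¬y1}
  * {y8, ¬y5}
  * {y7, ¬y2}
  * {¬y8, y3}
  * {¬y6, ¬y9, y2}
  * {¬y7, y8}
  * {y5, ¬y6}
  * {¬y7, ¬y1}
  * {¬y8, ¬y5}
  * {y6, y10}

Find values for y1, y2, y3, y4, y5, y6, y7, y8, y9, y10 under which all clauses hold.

y1 = False, y2 = True, y3 = True, y4 = False, y5 = False, y6 = False, y7 = True, y8 = True, y9 = True, y10 = True

Pure literal: y1 appears only negated; assign y1 = False.
Pure literal: y3 appears only positively; assign y3 = True.
Branch on y2: take y2 = True.
  then y7 is forced to True.
  then y5 is forced to False.
  then y9 is forced to True.
  then y10 is forced to True.
  then y8 is forced to True.
  then y6 is forced to False.
y4 is now unconstrained; take y4 = False.
Every clause has at least one true literal under this assignment.
Check each clause:
  1. {¬y7, ¬y5} — ¬y5 is true.
  2. {¬y10, y3} — y3 is true.
  3. {¬y5, y7} — ¬y5 is true.
  4. {y4, y9, ¬y1} — y9 is true.
  5. {y9, y5} — y9 is true.
  6. {¬y7, y10} — y10 is true.
  7. {y8, ¬y6} — y8 is true.
  8. {y9, ¬y5} — y9 is true.
  9. {y7, ¬y1, ¬y4} — ¬y4 is true.
  10. {y9, ¬y4} — y9 is true.
  11. {y6, y5, y2} — y2 is true.
  12. {y5, y2, ¬y7} — y2 is true.
  13. {y4, ¬y1} — ¬y1 is true.
  14. {¬y5, y8} — y8 is true.
  15. {¬y2, y7} — y7 is true.
  16. {¬y8, y3} — y3 is true.
  17. {¬y6, ¬y9, y2} — ¬y6 is true.
  18. {¬y7, y8} — y8 is true.
  19. {¬y6, y5} — ¬y6 is true.
  20. {¬y1, ¬y7} — ¬y1 is true.
  21. {¬y5, ¬y8} — ¬y5 is true.
  22. {y6, y10} — y10 is true.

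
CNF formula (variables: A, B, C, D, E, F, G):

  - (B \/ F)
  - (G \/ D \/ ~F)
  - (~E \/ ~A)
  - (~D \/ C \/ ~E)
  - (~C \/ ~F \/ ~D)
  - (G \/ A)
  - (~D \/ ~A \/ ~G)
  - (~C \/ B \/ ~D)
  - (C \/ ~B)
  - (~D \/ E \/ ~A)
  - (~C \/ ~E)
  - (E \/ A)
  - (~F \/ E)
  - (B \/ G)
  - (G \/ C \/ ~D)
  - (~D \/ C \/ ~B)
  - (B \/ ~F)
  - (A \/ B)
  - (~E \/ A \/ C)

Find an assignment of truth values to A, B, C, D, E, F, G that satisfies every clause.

A = True  B = True  C = True  D = False  E = False  F = False  G = True

Check each clause:
  1. (B \/ F) — B is true.
  2. (G \/ ~F \/ D) — ~F is true.
  3. (~E \/ ~A) — ~E is true.
  4. (~E \/ ~D \/ C) — C is true.
  5. (~C \/ ~F \/ ~D) — ~F is true.
  6. (A \/ G) — A is true.
  7. (~D \/ ~A \/ ~G) — ~D is true.
  8. (B \/ ~D \/ ~C) — B is true.
  9. (~B \/ C) — C is true.
  10. (E \/ ~D \/ ~A) — ~D is true.
  11. (~E \/ ~C) — ~E is true.
  12. (E \/ A) — A is true.
  13. (E \/ ~F) — ~F is true.
  14. (G \/ B) — B is true.
  15. (G \/ ~D \/ C) — C is true.
  16. (C \/ ~D \/ ~B) — C is true.
  17. (B \/ ~F) — B is true.
  18. (A \/ B) — A is true.
  19. (A \/ ~E \/ C) — A is true.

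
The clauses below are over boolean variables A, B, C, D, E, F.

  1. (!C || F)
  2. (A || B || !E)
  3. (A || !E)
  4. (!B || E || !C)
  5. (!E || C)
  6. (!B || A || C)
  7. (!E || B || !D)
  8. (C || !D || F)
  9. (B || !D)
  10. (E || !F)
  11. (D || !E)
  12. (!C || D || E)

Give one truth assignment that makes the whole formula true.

A=0  B=0  C=0  D=0  E=0  F=0

Branch on A: take A = False.
  then E is forced to False.
  then F is forced to False.
  then C is forced to False.
  then B is forced to False.
  then D is forced to False.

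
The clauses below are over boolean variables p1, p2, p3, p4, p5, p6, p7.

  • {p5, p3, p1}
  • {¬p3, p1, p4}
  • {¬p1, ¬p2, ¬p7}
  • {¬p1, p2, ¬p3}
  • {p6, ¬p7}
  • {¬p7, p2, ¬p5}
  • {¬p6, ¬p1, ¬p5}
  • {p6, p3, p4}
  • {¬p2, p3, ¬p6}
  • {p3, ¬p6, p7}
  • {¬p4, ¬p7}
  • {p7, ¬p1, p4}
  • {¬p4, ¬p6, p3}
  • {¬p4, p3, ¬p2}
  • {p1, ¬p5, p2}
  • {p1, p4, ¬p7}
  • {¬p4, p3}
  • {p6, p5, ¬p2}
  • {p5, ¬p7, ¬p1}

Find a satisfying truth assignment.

Set p1 = False and propagate.
Branch on p2: take p2 = False.
  then p5 is forced to False.
  then p3 is forced to True.
  then p4 is forced to True.
  then p7 is forced to False.
p6 is now unconstrained; take p6 = False.

p1=F, p2=F, p3=T, p4=T, p5=F, p6=F, p7=F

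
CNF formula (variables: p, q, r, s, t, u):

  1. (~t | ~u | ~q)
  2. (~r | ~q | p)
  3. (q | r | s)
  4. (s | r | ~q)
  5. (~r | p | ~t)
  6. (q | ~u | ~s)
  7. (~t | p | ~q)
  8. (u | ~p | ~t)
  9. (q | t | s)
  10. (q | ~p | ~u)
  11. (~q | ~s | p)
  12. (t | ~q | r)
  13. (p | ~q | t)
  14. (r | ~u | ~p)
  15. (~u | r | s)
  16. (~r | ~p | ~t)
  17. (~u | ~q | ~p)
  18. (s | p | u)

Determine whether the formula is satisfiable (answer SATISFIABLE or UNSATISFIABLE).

Set p = True and propagate.
Set q = False and propagate.
  then u is forced to False.
  then t is forced to False.
  then s is forced to True.
r is now unconstrained; take r = True.
Every clause has at least one true literal under this assignment.
So p = 1, q = 0, r = 1, s = 1, t = 0, u = 0 is a satisfying assignment.

SATISFIABLE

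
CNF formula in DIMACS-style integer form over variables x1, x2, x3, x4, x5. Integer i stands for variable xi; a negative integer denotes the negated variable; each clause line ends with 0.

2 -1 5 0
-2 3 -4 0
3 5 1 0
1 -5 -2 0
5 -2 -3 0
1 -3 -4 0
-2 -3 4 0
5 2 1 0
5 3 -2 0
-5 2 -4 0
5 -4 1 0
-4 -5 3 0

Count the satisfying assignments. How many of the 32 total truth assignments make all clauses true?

6

The models are:
  x1=0 x2=0 x3=0 x4=0 x5=1
  x1=0 x2=0 x3=1 x4=0 x5=1
  x1=1 x2=0 x3=0 x4=0 x5=1
  x1=1 x2=0 x3=1 x4=0 x5=1
  x1=1 x2=1 x3=0 x4=0 x5=1
  x1=1 x2=1 x3=1 x4=1 x5=1
Count: 6.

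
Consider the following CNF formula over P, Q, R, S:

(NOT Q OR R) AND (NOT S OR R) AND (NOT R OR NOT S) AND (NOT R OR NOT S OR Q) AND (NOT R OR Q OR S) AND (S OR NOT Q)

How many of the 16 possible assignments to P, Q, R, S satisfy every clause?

2

Satisfying assignments:
  P=0 Q=0 R=0 S=0
  P=1 Q=0 R=0 S=0
Count: 2.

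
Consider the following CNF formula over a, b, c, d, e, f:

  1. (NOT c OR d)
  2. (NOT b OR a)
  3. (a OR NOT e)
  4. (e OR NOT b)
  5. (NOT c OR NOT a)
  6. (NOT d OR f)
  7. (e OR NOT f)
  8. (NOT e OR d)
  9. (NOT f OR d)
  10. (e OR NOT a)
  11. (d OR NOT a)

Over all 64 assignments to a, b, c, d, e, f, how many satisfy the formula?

Satisfying assignments:
  a=0 b=0 c=0 d=0 e=0 f=0
  a=1 b=0 c=0 d=1 e=1 f=1
  a=1 b=1 c=0 d=1 e=1 f=1
That's 3 in total.

3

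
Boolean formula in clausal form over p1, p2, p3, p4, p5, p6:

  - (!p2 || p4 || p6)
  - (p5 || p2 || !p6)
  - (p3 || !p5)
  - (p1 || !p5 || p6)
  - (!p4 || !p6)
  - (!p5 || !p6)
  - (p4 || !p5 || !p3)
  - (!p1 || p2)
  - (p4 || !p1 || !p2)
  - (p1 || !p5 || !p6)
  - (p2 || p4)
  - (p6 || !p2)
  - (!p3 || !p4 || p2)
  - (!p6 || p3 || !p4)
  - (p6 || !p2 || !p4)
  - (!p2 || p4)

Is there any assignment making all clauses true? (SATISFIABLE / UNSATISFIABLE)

SATISFIABLE

Try p1 = False.
Try p2 = False.
  then p4 is forced to True.
  then p6 is forced to False.
  then p5 is forced to False.
  then p3 is forced to False.
So p1 = F, p2 = F, p3 = F, p4 = T, p5 = F, p6 = F is a satisfying assignment.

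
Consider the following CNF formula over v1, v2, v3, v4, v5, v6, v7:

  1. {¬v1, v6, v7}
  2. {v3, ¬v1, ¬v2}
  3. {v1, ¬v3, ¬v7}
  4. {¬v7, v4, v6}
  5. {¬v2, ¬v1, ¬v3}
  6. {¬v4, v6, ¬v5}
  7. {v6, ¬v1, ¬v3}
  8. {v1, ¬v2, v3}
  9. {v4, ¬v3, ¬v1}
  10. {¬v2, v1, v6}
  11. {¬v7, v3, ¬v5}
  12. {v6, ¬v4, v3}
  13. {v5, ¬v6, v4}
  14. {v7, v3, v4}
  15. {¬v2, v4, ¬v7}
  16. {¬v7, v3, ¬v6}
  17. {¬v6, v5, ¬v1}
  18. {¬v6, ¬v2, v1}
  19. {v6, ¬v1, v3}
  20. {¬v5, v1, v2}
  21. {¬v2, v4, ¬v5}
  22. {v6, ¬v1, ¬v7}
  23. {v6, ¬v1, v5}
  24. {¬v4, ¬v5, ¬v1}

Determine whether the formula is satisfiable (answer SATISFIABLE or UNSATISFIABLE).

Try v1 = False.
The remaining clauses are satisfied by v2 = False, v3 = False, v4 = True, v5 = False, v6 = True, v7 = False.
So v1 = F  v2 = F  v3 = F  v4 = T  v5 = F  v6 = T  v7 = F is a satisfying assignment.

SATISFIABLE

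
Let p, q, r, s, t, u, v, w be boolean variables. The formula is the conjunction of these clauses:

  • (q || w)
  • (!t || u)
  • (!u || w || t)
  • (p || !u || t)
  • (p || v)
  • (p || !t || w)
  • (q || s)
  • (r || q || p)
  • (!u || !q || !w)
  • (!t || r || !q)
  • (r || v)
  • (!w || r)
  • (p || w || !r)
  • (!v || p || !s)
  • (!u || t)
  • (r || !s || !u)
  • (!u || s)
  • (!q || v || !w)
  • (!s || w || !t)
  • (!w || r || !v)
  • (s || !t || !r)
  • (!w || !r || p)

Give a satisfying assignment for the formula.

p=True  q=True  r=True  s=False  t=False  u=False  v=False  w=False

p occurs only positively in the remaining clauses — set p = True.
Set q = True and propagate.
Branch on r: take r = True.
The remaining clauses are satisfied by s = False, t = False, u = False, v = False, w = False.
Every clause has at least one true literal under this assignment.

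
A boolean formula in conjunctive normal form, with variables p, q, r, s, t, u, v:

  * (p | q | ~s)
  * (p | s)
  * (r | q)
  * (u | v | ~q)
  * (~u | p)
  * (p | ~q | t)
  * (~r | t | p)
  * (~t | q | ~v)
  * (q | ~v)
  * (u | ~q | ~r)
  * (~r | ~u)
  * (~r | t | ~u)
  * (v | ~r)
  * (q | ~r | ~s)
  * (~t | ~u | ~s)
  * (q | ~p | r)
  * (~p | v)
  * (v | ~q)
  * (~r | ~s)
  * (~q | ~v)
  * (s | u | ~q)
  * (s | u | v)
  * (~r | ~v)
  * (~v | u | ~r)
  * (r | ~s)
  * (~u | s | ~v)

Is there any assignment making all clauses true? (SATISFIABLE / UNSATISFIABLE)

UNSATISFIABLE

q = True:
  propagation gives v=True; an empty clause results — contradiction.
q = False:
  propagation gives r=True, v=False; an empty clause results — contradiction.
Every branch closes, so no satisfying assignment exists.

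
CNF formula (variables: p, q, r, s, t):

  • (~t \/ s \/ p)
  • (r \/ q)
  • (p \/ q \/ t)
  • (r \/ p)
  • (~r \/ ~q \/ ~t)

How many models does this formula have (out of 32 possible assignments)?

Case analysis on p and q:
  p=T, q=T: s free; 3 ways for (r,t) × 2^1 = 6.
  p=T, q=F: remaining (r,s,t) ∈ {(T,F,F); (T,F,T); (T,T,F); (T,T,T)} — 4.
  p=F, q=T: remaining (r,s,t) ∈ {(T,F,F); (T,T,F)} — 2.
  p=F, q=F: remaining (r,s,t) ∈ {(T,T,T)} — 1.
Total: 6 + 4 + 2 + 1 = 13.

13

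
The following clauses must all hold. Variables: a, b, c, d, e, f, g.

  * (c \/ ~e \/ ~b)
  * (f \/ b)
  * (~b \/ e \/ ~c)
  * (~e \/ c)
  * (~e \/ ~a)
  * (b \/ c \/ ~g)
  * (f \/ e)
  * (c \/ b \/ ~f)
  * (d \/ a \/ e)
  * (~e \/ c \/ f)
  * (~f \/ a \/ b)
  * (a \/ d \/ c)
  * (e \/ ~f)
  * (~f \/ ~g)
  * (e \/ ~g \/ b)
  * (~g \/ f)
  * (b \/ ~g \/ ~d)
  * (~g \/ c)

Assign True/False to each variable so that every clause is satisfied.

a=0, b=1, c=1, d=0, e=1, f=1, g=0

g occurs only negated in the remaining clauses — set g = False.
Branch on a: take a = False.
Try b = True.
For the remaining variables, c = True, d = False, e = True, f = True works.
Every clause has at least one true literal under this assignment.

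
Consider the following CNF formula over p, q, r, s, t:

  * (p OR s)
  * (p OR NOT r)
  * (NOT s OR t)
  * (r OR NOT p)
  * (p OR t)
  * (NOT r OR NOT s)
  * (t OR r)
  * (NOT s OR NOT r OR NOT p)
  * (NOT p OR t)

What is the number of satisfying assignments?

4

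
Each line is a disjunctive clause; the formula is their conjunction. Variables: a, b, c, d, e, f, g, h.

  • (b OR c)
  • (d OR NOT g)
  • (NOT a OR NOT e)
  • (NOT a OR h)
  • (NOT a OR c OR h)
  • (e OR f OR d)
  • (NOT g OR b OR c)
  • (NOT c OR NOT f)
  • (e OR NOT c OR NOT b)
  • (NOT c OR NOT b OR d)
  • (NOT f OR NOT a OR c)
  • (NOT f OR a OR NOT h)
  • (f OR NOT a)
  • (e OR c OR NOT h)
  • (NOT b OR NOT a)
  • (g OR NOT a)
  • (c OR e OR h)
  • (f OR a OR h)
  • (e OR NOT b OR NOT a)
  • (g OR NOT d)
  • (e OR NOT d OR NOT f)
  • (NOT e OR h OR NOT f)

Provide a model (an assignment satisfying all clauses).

a = F, b = T, c = F, d = F, e = T, f = F, g = F, h = T

Try a = False.
Set b = True and propagate.
Branch on c: take c = False.
The remaining clauses are satisfied by d = False, e = True, f = False, g = False, h = True.
Check each clause:
  1. (b OR c) — b is true.
  2. (NOT g OR d) — NOT g is true.
  3. (NOT e OR NOT a) — NOT a is true.
  4. (NOT a OR h) — h is true.
  5. (c OR NOT a OR h) — h is true.
  6. (f OR d OR e) — e is true.
  7. (NOT g OR b OR c) — NOT g is true.
  8. (NOT f OR NOT c) — NOT f is true.
  9. (e OR NOT c OR NOT b) — e is true.
  10. (d OR NOT b OR NOT c) — NOT c is true.
  11. (NOT a OR c OR NOT f) — NOT f is true.
  12. (NOT f OR NOT h OR a) — NOT f is true.
  13. (f OR NOT a) — NOT a is true.
  14. (NOT h OR c OR e) — e is true.
  15. (NOT a OR NOT b) — NOT a is true.
  16. (NOT a OR g) — NOT a is true.
  17. (c OR h OR e) — h is true.
  18. (h OR a OR f) — h is true.
  19. (NOT b OR NOT a OR e) — e is true.
  20. (NOT d OR g) — NOT d is true.
  21. (NOT d OR e OR NOT f) — NOT f is true.
  22. (h OR NOT f OR NOT e) — h is true.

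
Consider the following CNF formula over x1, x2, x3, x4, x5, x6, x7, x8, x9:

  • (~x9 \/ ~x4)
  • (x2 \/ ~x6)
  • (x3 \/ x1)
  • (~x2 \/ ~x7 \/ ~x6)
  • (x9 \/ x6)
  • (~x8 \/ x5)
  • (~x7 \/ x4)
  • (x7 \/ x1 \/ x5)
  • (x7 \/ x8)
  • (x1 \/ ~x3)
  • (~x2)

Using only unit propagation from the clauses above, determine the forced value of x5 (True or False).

True

(~x2) is a unit clause: x2 = False.
(x2 \/ ~x6) with x2 = False leaves only ~x6, so x6 = False.
In (x6 \/ x9), x6 is now false; x9 must hold, so x9 = True.
(~x9 \/ ~x4) with x9 = True leaves only ~x4, so x4 = False.
From (~x7 \/ x4) and x4 = False: x7 = False.
From (x7 \/ x8) and x7 = False: x8 = True.
(~x8 \/ x5) with x8 = True leaves only x5, so x5 = True.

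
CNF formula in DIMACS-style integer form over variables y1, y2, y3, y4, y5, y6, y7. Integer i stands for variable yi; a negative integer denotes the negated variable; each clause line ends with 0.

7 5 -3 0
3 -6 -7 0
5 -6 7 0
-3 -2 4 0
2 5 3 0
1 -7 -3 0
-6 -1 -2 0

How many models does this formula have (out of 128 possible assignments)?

51

Split on y3, then y7.
  y3=1, y7=1: y5 free; 5 ways for (y1,y2,y4,y6) × 2^1 = 10.
  y3=1, y7=0: 11 of the 32 assignments to (y1,y2,y4,y5,y6) work.
  y3=0, y7=1: y1, y4 free; 3 ways for (y2,y5,y6) × 2^2 = 12.
  y3=0, y7=0: y4 free; 9 ways for (y1,y2,y5,y6) × 2^1 = 18.
Total: 10 + 11 + 12 + 18 = 51.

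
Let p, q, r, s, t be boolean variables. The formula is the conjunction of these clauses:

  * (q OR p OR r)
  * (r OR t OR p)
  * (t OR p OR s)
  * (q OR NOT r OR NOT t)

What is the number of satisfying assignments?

Case analysis on p and r:
  p=T, r=T: s free; 3 ways for (q,t) × 2^1 = 6.
  p=T, r=F: q, s, t free → 2^3 = 8.
  p=F, r=T: remaining (q,s,t) ∈ {(F,T,F); (T,F,T); (T,T,F); (T,T,T)} — 4.
  p=F, r=F: remaining (q,s,t) ∈ {(T,F,T); (T,T,T)} — 2.
Total: 6 + 8 + 4 + 2 = 20.

20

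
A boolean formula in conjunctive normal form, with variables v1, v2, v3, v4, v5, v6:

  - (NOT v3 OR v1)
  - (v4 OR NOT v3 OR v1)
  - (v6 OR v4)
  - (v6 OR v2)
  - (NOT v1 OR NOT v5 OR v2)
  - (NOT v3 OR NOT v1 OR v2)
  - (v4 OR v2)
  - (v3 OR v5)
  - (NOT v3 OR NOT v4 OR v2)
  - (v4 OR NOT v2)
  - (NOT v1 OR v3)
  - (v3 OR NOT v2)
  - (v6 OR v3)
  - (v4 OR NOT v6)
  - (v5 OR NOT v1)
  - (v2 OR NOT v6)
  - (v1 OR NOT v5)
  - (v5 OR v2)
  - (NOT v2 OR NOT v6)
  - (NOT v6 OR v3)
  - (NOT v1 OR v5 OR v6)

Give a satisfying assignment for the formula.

v1=1, v2=1, v3=1, v4=1, v5=1, v6=0

Set v1 = True and propagate.
  then v3 is forced to True.
  then v2 is forced to True.
  then v4 is forced to True.
  then v5 is forced to True.
  then v6 is forced to False.
Check each clause:
  1. (NOT v3 OR v1) — v1 is true.
  2. (v4 OR NOT v3 OR v1) — v1 is true.
  3. (v6 OR v4) — v4 is true.
  4. (v6 OR v2) — v2 is true.
  5. (v2 OR NOT v1 OR NOT v5) — v2 is true.
  6. (NOT v1 OR NOT v3 OR v2) — v2 is true.
  7. (v2 OR v4) — v2 is true.
  8. (v5 OR v3) — v3 is true.
  9. (v2 OR NOT v4 OR NOT v3) — v2 is true.
  10. (v4 OR NOT v2) — v4 is true.
  11. (v3 OR NOT v1) — v3 is true.
  12. (NOT v2 OR v3) — v3 is true.
  13. (v6 OR v3) — v3 is true.
  14. (NOT v6 OR v4) — NOT v6 is true.
  15. (v5 OR NOT v1) — v5 is true.
  16. (v2 OR NOT v6) — NOT v6 is true.
  17. (v1 OR NOT v5) — v1 is true.
  18. (v2 OR v5) — v2 is true.
  19. (NOT v6 OR NOT v2) — NOT v6 is true.
  20. (NOT v6 OR v3) — NOT v6 is true.
  21. (v5 OR NOT v1 OR v6) — v5 is true.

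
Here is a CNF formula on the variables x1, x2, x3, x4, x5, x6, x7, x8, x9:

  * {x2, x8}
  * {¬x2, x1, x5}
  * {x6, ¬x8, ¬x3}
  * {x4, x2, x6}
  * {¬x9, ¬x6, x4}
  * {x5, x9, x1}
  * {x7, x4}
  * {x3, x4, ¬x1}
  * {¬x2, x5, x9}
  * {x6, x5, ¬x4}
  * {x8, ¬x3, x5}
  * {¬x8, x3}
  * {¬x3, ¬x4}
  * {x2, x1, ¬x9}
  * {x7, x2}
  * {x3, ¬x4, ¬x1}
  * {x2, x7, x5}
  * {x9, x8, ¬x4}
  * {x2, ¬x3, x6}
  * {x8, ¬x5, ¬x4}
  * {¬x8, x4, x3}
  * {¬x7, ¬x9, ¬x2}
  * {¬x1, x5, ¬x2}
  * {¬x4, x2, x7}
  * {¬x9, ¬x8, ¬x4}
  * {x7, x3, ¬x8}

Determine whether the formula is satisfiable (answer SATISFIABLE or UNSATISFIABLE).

Set x1 = False and propagate.
Set x2 = True and propagate.
  then x5 is forced to True.
The remaining clauses are satisfied by x3 = False, x4 = False, x6 = False, x7 = True, x8 = False, x9 = False.
So x1=False, x2=True, x3=False, x4=False, x5=True, x6=False, x7=True, x8=False, x9=False is a satisfying assignment.

SATISFIABLE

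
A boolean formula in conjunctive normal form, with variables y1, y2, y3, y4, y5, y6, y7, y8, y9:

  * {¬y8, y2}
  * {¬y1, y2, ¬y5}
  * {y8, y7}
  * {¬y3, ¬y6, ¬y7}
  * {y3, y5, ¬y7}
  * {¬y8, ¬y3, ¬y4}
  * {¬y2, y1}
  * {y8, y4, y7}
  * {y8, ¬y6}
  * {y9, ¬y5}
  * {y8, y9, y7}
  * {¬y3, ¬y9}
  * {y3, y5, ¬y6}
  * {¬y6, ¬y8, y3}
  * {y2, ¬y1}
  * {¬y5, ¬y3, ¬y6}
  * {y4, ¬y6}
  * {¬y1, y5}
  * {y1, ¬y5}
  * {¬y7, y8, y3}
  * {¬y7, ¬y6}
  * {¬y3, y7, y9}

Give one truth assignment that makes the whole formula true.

y1=True, y2=True, y3=False, y4=False, y5=True, y6=False, y7=True, y8=True, y9=True

Pure literal: y6 appears only negated; assign y6 = False.
Try y1 = True.
  then y2 is forced to True.
  then y5 is forced to True.
  then y9 is forced to True.
  then y3 is forced to False.
Try y4 = False.
The remaining clauses are satisfied by y7 = True, y8 = True.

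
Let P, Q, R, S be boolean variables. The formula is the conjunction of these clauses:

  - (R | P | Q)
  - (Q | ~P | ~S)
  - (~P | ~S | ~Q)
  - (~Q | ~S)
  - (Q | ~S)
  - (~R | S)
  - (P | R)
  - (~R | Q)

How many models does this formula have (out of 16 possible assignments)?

2

Satisfying assignments:
  P=1 Q=0 R=0 S=0
  P=1 Q=1 R=0 S=0
That's 2 in total.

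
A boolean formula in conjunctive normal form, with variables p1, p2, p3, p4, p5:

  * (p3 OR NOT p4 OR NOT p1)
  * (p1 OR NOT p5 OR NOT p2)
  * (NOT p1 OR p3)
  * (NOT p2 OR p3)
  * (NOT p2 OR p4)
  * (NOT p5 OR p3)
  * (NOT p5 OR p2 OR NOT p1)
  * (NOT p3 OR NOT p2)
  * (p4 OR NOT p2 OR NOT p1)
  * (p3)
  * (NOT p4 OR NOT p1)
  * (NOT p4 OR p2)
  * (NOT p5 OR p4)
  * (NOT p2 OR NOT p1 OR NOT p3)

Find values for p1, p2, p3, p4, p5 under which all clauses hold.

p1=True, p2=False, p3=True, p4=False, p5=False

Unit propagation: (p3) forces p3 = True.
The clause (NOT p2) is unit: p2 must be False.
(NOT p4) is a unit clause, so p4 = False.
(NOT p5) is a unit clause, so p5 = False.
p1 is now unconstrained; take p1 = True.
Every clause has at least one true literal under this assignment.
Check each clause:
  1. (NOT p4 OR NOT p1 OR p3) — p3 is true.
  2. (p1 OR NOT p5 OR NOT p2) — p1 is true.
  3. (p3 OR NOT p1) — p3 is true.
  4. (p3 OR NOT p2) — p3 is true.
  5. (p4 OR NOT p2) — NOT p2 is true.
  6. (p3 OR NOT p5) — p3 is true.
  7. (NOT p5 OR NOT p1 OR p2) — NOT p5 is true.
  8. (NOT p3 OR NOT p2) — NOT p2 is true.
  9. (p4 OR NOT p1 OR NOT p2) — NOT p2 is true.
  10. (p3) — p3 is true.
  11. (NOT p1 OR NOT p4) — NOT p4 is true.
  12. (NOT p4 OR p2) — NOT p4 is true.
  13. (NOT p5 OR p4) — NOT p5 is true.
  14. (NOT p1 OR NOT p3 OR NOT p2) — NOT p2 is true.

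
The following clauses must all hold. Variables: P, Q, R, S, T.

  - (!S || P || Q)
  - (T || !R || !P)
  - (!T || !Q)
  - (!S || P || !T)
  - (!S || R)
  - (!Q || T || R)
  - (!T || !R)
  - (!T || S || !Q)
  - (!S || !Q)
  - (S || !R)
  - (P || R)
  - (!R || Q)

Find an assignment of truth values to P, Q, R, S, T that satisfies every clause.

P=T, Q=F, R=F, S=F, T=F

Check each clause:
  1. (!S || P || Q) — P is true.
  2. (T || !P || !R) — !R is true.
  3. (!T || !Q) — !T is true.
  4. (!T || P || !S) — P is true.
  5. (!S || R) — !S is true.
  6. (!Q || T || R) — !Q is true.
  7. (!T || !R) — !T is true.
  8. (S || !T || !Q) — !T is true.
  9. (!Q || !S) — !S is true.
  10. (!R || S) — !R is true.
  11. (R || P) — P is true.
  12. (!R || Q) — !R is true.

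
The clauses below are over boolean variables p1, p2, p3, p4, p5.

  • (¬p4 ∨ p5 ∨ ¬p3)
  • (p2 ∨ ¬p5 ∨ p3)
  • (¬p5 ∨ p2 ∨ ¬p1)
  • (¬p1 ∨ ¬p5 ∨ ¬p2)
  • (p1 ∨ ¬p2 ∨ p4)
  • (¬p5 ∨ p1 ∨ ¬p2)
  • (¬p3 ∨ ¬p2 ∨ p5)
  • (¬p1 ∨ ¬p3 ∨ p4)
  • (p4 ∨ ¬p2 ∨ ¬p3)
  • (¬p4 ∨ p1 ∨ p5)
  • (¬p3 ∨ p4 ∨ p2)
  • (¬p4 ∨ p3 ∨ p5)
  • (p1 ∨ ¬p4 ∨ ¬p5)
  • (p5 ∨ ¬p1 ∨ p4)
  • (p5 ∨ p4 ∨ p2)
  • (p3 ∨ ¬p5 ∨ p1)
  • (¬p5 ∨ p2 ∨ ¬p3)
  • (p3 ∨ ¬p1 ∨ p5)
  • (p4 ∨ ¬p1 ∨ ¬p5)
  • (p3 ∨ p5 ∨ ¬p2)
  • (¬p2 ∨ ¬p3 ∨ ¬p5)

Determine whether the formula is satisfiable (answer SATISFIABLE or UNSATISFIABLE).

p5 = True:
  p2 = True:
    propagation gives p1=False; an empty clause results — contradiction.
  p2 = False:
    propagation gives p3=True; an empty clause results — contradiction.
p5 = False:
  p4 = True:
    propagation gives p3=False; an empty clause results — contradiction.
  p4 = False:
    propagation gives p1=False, p2=False; an empty clause results — contradiction.
Every branch closes, so no satisfying assignment exists.

UNSATISFIABLE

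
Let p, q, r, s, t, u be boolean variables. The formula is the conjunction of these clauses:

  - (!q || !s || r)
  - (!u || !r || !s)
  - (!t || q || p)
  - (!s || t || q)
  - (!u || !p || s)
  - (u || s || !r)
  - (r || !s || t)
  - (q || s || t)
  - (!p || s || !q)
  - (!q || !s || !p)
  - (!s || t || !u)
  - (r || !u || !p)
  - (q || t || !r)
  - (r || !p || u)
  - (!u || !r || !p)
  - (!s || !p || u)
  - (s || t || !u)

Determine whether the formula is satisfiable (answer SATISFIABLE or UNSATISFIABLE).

Branch on p: take p = False.
Try q = True.
The remaining clauses are satisfied by r = False, s = False, t = False, u = False.
Every clause has at least one true literal under this assignment.
So p = False, q = True, r = False, s = False, t = False, u = False is a satisfying assignment.

SATISFIABLE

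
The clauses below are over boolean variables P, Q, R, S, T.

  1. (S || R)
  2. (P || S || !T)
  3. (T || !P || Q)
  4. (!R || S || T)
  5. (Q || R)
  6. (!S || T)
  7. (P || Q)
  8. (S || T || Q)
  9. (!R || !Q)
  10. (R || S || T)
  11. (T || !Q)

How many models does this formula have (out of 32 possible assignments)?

Satisfying assignments:
  P=F Q=T R=F S=T T=T
  P=T Q=F R=T S=F T=T
  P=T Q=F R=T S=T T=T
  P=T Q=T R=F S=T T=T
Count: 4.

4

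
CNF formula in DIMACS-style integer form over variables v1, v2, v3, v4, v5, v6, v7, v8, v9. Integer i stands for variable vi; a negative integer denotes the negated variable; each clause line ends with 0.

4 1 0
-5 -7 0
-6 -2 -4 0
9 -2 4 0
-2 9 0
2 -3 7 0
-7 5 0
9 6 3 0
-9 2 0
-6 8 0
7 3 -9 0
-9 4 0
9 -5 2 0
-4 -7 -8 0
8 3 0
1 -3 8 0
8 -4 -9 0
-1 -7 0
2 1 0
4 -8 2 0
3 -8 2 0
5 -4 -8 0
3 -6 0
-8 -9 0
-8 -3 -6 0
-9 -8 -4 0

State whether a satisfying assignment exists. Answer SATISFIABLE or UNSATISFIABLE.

UNSATISFIABLE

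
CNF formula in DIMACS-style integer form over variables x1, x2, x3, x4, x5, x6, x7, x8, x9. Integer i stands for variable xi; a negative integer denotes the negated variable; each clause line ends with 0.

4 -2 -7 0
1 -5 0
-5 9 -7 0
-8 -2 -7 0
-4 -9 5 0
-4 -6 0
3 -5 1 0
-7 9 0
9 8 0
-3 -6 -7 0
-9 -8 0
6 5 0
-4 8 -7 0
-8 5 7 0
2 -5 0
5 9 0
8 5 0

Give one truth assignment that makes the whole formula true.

x1 = True  x2 = True  x3 = True  x4 = False  x5 = True  x6 = True  x7 = False  x8 = False  x9 = True

Pure literal: x1 appears only positively; assign x1 = True.
Try x2 = True.
The remaining clauses are satisfied by x3 = True, x4 = False, x5 = True, x6 = True, x7 = False, x8 = False, x9 = True.
Every clause has at least one true literal under this assignment.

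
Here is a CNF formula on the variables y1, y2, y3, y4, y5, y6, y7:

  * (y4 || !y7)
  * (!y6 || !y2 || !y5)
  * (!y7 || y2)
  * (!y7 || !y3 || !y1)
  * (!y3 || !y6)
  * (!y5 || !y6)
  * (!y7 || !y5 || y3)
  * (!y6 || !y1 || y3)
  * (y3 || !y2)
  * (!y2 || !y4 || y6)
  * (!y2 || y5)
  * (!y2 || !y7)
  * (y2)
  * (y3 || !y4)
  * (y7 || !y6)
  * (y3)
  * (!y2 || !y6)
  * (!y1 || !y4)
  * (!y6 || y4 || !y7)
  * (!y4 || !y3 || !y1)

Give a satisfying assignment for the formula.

y1=True, y2=True, y3=True, y4=False, y5=True, y6=False, y7=False

(y2) is a unit clause, so y2 = True.
(y3) is a unit clause, so y3 = True.
Unit propagation: (!y6) forces y6 = False.
The clause (!y4) is unit: y4 must be False.
The clause (!y7) is unit: y7 must be False.
The clause (y5) is unit: y5 must be True.
y1 is now unconstrained; take y1 = True.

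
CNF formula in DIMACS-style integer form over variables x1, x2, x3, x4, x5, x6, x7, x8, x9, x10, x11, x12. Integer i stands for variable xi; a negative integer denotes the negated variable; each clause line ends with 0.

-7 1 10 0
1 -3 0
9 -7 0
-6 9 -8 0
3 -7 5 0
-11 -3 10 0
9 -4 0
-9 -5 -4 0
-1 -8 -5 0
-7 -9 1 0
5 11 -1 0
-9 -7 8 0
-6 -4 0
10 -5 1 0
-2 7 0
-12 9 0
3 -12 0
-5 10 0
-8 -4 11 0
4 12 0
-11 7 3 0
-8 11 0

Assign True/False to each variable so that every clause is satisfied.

x1=True, x2=False, x3=True, x4=True, x5=False, x6=False, x7=True, x8=True, x9=True, x10=True, x11=True, x12=True

Check each clause:
  1. (x1 ∨ x10 ∨ ¬x7) — x10 is true.
  2. (¬x3 ∨ x1) — x1 is true.
  3. (x9 ∨ ¬x7) — x9 is true.
  4. (¬x6 ∨ x9 ∨ ¬x8) — x9 is true.
  5. (x3 ∨ x5 ∨ ¬x7) — x3 is true.
  6. (¬x3 ∨ ¬x11 ∨ x10) — x10 is true.
  7. (x9 ∨ ¬x4) — x9 is true.
  8. (¬x5 ∨ ¬x9 ∨ ¬x4) — ¬x5 is true.
  9. (¬x8 ∨ ¬x1 ∨ ¬x5) — ¬x5 is true.
  10. (¬x7 ∨ ¬x9 ∨ x1) — x1 is true.
  11. (¬x1 ∨ x11 ∨ x5) — x11 is true.
  12. (¬x9 ∨ ¬x7 ∨ x8) — x8 is true.
  13. (¬x4 ∨ ¬x6) — ¬x6 is true.
  14. (x10 ∨ ¬x5 ∨ x1) — x1 is true.
  15. (x7 ∨ ¬x2) — ¬x2 is true.
  16. (x9 ∨ ¬x12) — x9 is true.
  17. (x3 ∨ ¬x12) — x3 is true.
  18. (¬x5 ∨ x10) — x10 is true.
  19. (¬x8 ∨ x11 ∨ ¬x4) — x11 is true.
  20. (x12 ∨ x4) — x12 is true.
  21. (x3 ∨ x7 ∨ ¬x11) — x3 is true.
  22. (¬x8 ∨ x11) — x11 is true.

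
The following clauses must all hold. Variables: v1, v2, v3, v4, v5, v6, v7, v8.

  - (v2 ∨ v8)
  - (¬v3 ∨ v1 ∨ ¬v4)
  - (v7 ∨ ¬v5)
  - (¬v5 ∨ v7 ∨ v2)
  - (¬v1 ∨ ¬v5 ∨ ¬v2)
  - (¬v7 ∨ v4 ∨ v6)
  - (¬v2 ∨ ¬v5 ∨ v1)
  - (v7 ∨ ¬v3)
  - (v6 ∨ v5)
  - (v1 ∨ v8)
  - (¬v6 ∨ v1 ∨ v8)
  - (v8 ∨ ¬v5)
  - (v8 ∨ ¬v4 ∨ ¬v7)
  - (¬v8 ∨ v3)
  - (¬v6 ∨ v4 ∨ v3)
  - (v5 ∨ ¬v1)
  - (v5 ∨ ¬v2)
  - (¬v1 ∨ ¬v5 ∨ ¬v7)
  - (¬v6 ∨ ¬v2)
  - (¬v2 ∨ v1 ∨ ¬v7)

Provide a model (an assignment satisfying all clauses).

v1=False, v2=False, v3=True, v4=False, v5=True, v6=True, v7=True, v8=True

Branch on v1: take v1 = False.
  then v8 is forced to True.
  then v3 is forced to True.
  then v4 is forced to False.
  then v7 is forced to True.
  then v6 is forced to True.
  then v2 is forced to False.
v5 is now unconstrained; take v5 = True.
Every clause has at least one true literal under this assignment.
Check each clause:
  1. (v2 ∨ v8) — v8 is true.
  2. (¬v4 ∨ v1 ∨ ¬v3) — ¬v4 is true.
  3. (¬v5 ∨ v7) — v7 is true.
  4. (v7 ∨ ¬v5 ∨ v2) — v7 is true.
  5. (¬v5 ∨ ¬v1 ∨ ¬v2) — ¬v1 is true.
  6. (¬v7 ∨ v4 ∨ v6) — v6 is true.
  7. (¬v2 ∨ ¬v5 ∨ v1) — ¬v2 is true.
  8. (v7 ∨ ¬v3) — v7 is true.
  9. (v6 ∨ v5) — v5 is true.
  10. (v1 ∨ v8) — v8 is true.
  11. (¬v6 ∨ v8 ∨ v1) — v8 is true.
  12. (v8 ∨ ¬v5) — v8 is true.
  13. (v8 ∨ ¬v7 ∨ ¬v4) — v8 is true.
  14. (v3 ∨ ¬v8) — v3 is true.
  15. (¬v6 ∨ v3 ∨ v4) — v3 is true.
  16. (¬v1 ∨ v5) — v5 is true.
  17. (v5 ∨ ¬v2) — v5 is true.
  18. (¬v1 ∨ ¬v5 ∨ ¬v7) — ¬v1 is true.
  19. (¬v6 ∨ ¬v2) — ¬v2 is true.
  20. (v1 ∨ ¬v7 ∨ ¬v2) — ¬v2 is true.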